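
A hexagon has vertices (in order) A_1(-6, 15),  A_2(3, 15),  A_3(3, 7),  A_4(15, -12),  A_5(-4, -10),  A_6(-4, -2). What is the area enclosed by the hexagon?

A_1→A_2: (-6)(15) − (3)(15) = -135
A_2→A_3: (3)(7) − (3)(15) = -24
A_3→A_4: (3)(-12) − (15)(7) = -141
A_4→A_5: (15)(-10) − (-4)(-12) = -198
A_5→A_6: (-4)(-2) − (-4)(-10) = -32
A_6→A_1: (-4)(15) − (-6)(-2) = -72
Σ = -602
Area = |Σ|/2 = 301.

301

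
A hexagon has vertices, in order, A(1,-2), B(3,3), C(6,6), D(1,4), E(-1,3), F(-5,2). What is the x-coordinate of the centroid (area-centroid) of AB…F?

52/165

Apply Gauss's area formula. First the cross-terms c_i = x_i·y_{i+1} − x_{i+1}·y_i:
  9, 0, 18, 7, 13, 8  ⇒  2A = 55, A = 27.5.
Then Σ (x_i + x_{i+1})·c_i = 52, so x̄ = 52 / (6·27.5) = 52/165.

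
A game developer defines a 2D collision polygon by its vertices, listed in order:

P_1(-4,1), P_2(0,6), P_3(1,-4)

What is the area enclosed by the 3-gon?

22.5

Apply the shoelace formula: 2A = Σ (x_i·y_{i+1} − x_{i+1}·y_i), indices taken mod 3.
Cross-terms: -24, -6, -15  ⇒  Σ = -45
Area = |Σ|/2 = 22.5.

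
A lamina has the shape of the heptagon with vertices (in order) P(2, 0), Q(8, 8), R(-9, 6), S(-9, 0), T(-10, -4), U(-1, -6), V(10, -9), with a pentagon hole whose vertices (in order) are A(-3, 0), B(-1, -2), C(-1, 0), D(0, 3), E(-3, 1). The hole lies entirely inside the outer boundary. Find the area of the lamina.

178

Outer boundary:
Σ = (16) + (120) + (54) + (36) + (56) + (69) + (18) = 369
Area = |Σ|/2 = 184.5.
Hole:
Apply the shoelace (surveyor's) formula: 2A = Σ (x_i·y_{i+1} − x_{i+1}·y_i), indices taken mod 5.
Σ = (6) + (-2) + (-3) + (9) + (3) = 13
Area = |Σ|/2 = 6.5.
Net area = 184.5 − 6.5 = 178.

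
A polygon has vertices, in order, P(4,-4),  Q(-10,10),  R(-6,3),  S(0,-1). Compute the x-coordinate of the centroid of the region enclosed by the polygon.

Apply Gauss's area formula. First the cross-terms c_i = x_i·y_{i+1} − x_{i+1}·y_i:
  0, 30, 6, 4  ⇒  2A = 40, A = 20.
Then Σ (x_i + x_{i+1})·c_i = -500, so x̄ = -500 / (6·20) = -25/6.

-25/6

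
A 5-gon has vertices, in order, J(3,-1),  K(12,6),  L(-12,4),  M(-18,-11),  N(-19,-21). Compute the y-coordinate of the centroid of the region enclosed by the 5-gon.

-486/121

Apply the surveyor's formula. First the cross-terms c_i = x_i·y_{i+1} − x_{i+1}·y_i:
  30, 120, 204, 169, 82  ⇒  2A = 605, A = 302.5.
Then Σ (y_i + y_{i+1})·c_i = -7290, so ȳ = -7290 / (6·302.5) = -486/121.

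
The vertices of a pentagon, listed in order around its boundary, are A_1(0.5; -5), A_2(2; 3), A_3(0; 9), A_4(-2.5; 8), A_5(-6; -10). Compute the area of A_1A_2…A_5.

Apply Gauss's area formula: 2A = Σ (x_i·y_{i+1} − x_{i+1}·y_i), indices taken mod 5.
Σ = (11.5) + (18) + (22.5) + (73) + (35) = 160
Area = |Σ|/2 = 80.

80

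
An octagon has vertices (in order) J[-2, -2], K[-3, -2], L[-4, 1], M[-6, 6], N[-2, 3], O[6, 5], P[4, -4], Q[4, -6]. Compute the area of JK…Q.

68.5

Apply the shoelace (surveyor's) formula: 2A = Σ (x_i·y_{i+1} − x_{i+1}·y_i), indices taken mod 8.
Σ = (-2) + (-11) + (-18) + (-6) + (-28) + (-44) + (-8) + (-20) = -137
Area = |Σ|/2 = 68.5.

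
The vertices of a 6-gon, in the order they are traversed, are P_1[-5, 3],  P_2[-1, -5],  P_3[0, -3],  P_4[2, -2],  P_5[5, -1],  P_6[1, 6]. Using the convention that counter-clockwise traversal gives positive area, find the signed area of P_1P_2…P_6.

Apply the surveyor's formula: 2A = Σ (x_i·y_{i+1} − x_{i+1}·y_i), indices taken mod 6.
Cross-terms: 28, 3, 6, 8, 31, 33  ⇒  Σ = 109
Signed area = Σ/2 = 54.5 (positive ⇒ counter-clockwise traversal).

54.5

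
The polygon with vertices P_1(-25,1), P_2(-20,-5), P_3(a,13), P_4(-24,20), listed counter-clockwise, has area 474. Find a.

Write out the shoelace sum; only the two edges meeting at P_3 involve a:
2·Area = [((-20)·13 − a·(-5)) + (a·20 − (-24)·13)] + 621
       = 25·a + 673 = 948
⇒ a = 11.

11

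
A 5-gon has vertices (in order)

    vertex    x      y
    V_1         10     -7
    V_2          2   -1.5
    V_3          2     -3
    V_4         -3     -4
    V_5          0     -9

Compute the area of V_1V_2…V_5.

Σ = (-1) + (-3) + (-17) + (27) + (90) = 96
Area = |Σ|/2 = 48.

48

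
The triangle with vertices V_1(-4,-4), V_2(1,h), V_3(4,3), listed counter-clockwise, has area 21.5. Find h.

-5

The doubled signed area Σ (x_i y_{i+1} − x_{i+1} y_i) is linear in h.
With h=0 it equals 3; the coefficient of h is -8 (from the two edges through V_2).
So -8·h + 3 = 2·21.5 = 43 ⇒ h = -5.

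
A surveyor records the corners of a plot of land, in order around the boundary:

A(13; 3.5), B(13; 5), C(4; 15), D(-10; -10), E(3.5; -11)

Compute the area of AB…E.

Apply Gauss's area formula: 2A = Σ (x_i·y_{i+1} − x_{i+1}·y_i), indices taken mod 5.
Σ = (19.5) + (175) + (110) + (145) + (155.25) = 604.75
Area = |Σ|/2 = 302.375.

302.375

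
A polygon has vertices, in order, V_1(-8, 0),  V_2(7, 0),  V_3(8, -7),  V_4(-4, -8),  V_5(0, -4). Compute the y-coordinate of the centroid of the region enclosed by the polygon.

Apply the shoelace (surveyor's) formula. First the cross-terms c_i = x_i·y_{i+1} − x_{i+1}·y_i:
  0, -49, -92, 16, -32  ⇒  2A = -157, A = -78.5.
Then Σ (y_i + y_{i+1})·c_i = 1659, so ȳ = 1659 / (6·(-78.5)) = -553/157.

-553/157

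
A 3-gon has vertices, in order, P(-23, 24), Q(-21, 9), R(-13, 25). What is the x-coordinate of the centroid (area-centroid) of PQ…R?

Apply the surveyor's formula. First the cross-terms c_i = x_i·y_{i+1} − x_{i+1}·y_i:
  297, -408, 263  ⇒  2A = 152, A = 76.
Then Σ (x_i + x_{i+1})·c_i = -8664, so x̄ = -8664 / (6·76) = -19.

-19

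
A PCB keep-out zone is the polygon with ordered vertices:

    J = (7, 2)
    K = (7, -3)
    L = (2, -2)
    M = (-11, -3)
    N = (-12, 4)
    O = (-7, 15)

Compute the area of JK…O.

Cross-terms: -35, -8, -28, -80, -152, -119  ⇒  Σ = -422
Area = |Σ|/2 = 211.

211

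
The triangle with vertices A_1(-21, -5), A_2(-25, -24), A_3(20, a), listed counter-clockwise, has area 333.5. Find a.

23

The doubled signed area Σ (x_i y_{i+1} − x_{i+1} y_i) is linear in a.
With a=0 it equals 759; the coefficient of a is -4 (from the two edges through A_3).
So -4·a + 759 = 2·333.5 = 667 ⇒ a = 23.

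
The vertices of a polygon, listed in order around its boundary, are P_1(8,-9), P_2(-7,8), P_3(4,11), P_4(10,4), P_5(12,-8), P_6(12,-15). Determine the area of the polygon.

201

Apply Gauss's area formula: 2A = Σ (x_i·y_{i+1} − x_{i+1}·y_i), indices taken mod 6.
P_1→P_2: (8)(8) − (-7)(-9) = 1
P_2→P_3: (-7)(11) − (4)(8) = -109
P_3→P_4: (4)(4) − (10)(11) = -94
P_4→P_5: (10)(-8) − (12)(4) = -128
P_5→P_6: (12)(-15) − (12)(-8) = -84
P_6→P_1: (12)(-9) − (8)(-15) = 12
Σ = -402
Area = |Σ|/2 = 201.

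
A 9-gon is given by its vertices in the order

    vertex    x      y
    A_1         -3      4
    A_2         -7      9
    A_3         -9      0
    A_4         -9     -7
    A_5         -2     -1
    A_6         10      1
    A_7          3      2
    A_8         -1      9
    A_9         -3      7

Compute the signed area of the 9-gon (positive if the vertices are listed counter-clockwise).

Apply the surveyor's formula: 2A = Σ (x_i·y_{i+1} − x_{i+1}·y_i), indices taken mod 9.
Σ = (1) + (81) + (63) + (-5) + (8) + (17) + (29) + (20) + (9) = 223
Signed area = Σ/2 = 111.5 (positive ⇒ counter-clockwise traversal).

111.5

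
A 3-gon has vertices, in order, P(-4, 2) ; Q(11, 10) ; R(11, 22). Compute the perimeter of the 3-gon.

|PQ| = √((15)² + (8)²) = √289 = 17
|QR| = √((0)² + (12)²) = √144 = 12
|RP| = √((-15)² + (-20)²) = √625 = 25
Perimeter = 17 + 12 + 25 = 54.

54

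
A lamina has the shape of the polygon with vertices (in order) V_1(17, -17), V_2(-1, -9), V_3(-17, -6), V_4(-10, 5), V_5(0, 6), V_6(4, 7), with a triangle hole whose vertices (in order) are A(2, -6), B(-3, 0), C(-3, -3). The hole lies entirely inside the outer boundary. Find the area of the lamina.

359

Outer boundary:
Apply the shoelace formula: 2A = Σ (x_i·y_{i+1} − x_{i+1}·y_i), indices taken mod 6.
Σ = (-170) + (-147) + (-145) + (-60) + (-24) + (-187) = -733
Area = |Σ|/2 = 366.5.
Hole:
Apply Gauss's area formula: 2A = Σ (x_i·y_{i+1} − x_{i+1}·y_i), indices taken mod 3.
Σ = (-18) + (9) + (24) = 15
Area = |Σ|/2 = 7.5.
Net area = 366.5 − 7.5 = 359.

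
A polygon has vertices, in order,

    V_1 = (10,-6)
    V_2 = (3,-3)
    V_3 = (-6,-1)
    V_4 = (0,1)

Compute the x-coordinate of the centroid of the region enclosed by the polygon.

Apply the shoelace formula. First the cross-terms c_i = x_i·y_{i+1} − x_{i+1}·y_i:
  -12, -21, -6, -10  ⇒  2A = -49, A = -24.5.
Then Σ (x_i + x_{i+1})·c_i = -157, so x̄ = -157 / (6·(-24.5)) = 157/147.

157/147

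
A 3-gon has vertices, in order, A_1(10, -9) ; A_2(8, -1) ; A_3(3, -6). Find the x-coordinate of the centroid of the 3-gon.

7

Apply Gauss's area formula. First the cross-terms c_i = x_i·y_{i+1} − x_{i+1}·y_i:
  62, -45, 33  ⇒  2A = 50, A = 25.
Then Σ (x_i + x_{i+1})·c_i = 1050, so x̄ = 1050 / (6·25) = 7.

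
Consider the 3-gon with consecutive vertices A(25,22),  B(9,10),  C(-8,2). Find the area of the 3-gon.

38

Apply the shoelace formula: 2A = Σ (x_i·y_{i+1} − x_{i+1}·y_i), indices taken mod 3.
Σ = (52) + (98) + (-226) = -76
Area = |Σ|/2 = 38.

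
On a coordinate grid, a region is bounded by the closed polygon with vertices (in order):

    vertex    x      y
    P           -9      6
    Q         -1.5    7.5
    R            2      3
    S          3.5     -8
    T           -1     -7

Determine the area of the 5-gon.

103

Apply the surveyor's formula: 2A = Σ (x_i·y_{i+1} − x_{i+1}·y_i), indices taken mod 5.
Σ = (-58.5) + (-19.5) + (-26.5) + (-32.5) + (-69) = -206
Area = |Σ|/2 = 103.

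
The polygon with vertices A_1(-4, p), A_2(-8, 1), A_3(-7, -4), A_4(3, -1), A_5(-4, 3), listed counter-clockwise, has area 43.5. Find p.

4

The doubled signed area Σ (x_i y_{i+1} − x_{i+1} y_i) is linear in p.
With p=0 it equals 71; the coefficient of p is 4 (from the two edges through A_1).
So 4·p + 71 = 2·43.5 = 87 ⇒ p = 4.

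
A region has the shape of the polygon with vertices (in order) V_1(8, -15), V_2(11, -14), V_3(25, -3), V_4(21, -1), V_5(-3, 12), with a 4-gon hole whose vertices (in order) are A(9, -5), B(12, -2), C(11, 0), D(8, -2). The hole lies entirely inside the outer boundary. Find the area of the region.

293

Outer boundary:
Apply Gauss's area formula: 2A = Σ (x_i·y_{i+1} − x_{i+1}·y_i), indices taken mod 5.
Cross-terms: 53, 317, 38, 249, -51  ⇒  Σ = 606
Area = |Σ|/2 = 303.
Hole:
Apply the shoelace (surveyor's) formula: 2A = Σ (x_i·y_{i+1} − x_{i+1}·y_i), indices taken mod 4.
Σ = (42) + (22) + (-22) + (-22) = 20
Area = |Σ|/2 = 10.
Net area = 303 − 10 = 293.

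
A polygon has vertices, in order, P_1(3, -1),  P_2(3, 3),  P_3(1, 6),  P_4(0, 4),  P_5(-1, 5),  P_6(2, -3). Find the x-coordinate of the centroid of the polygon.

32/21

Apply Gauss's area formula. First the cross-terms c_i = x_i·y_{i+1} − x_{i+1}·y_i:
  12, 15, 4, 4, -7, 7  ⇒  2A = 35, A = 17.5.
Then Σ (x_i + x_{i+1})·c_i = 160, so x̄ = 160 / (6·17.5) = 32/21.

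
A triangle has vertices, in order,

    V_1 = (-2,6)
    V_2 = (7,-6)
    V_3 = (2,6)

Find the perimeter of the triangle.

32

|V_1V_2| = √((9)² + (-12)²) = √225 = 15
|V_2V_3| = √((-5)² + (12)²) = √169 = 13
|V_3V_1| = √((-4)² + (0)²) = √16 = 4
Perimeter = 15 + 13 + 4 = 32.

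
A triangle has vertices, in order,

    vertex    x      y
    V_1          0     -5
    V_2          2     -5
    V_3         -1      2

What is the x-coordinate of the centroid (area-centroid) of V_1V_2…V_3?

Apply the surveyor's formula. First the cross-terms c_i = x_i·y_{i+1} − x_{i+1}·y_i:
  10, -1, 5  ⇒  2A = 14, A = 7.
Then Σ (x_i + x_{i+1})·c_i = 14, so x̄ = 14 / (6·7) = 1/3.

1/3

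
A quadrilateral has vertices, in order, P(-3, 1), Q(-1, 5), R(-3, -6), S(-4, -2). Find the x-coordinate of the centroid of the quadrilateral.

Apply the shoelace (surveyor's) formula. First the cross-terms c_i = x_i·y_{i+1} − x_{i+1}·y_i:
  -14, 21, -18, -10  ⇒  2A = -21, A = -10.5.
Then Σ (x_i + x_{i+1})·c_i = 168, so x̄ = 168 / (6·(-10.5)) = -8/3.

-8/3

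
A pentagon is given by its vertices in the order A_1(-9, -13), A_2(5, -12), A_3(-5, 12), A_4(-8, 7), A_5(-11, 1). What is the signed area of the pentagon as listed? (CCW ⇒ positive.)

Apply Gauss's area formula: 2A = Σ (x_i·y_{i+1} − x_{i+1}·y_i), indices taken mod 5.
Σ = (173) + (0) + (61) + (69) + (152) = 455
Signed area = Σ/2 = 227.5 (positive ⇒ counter-clockwise traversal).

227.5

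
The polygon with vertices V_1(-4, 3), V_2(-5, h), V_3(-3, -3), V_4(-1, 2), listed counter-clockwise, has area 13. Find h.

0

The doubled signed area Σ (x_i y_{i+1} − x_{i+1} y_i) is linear in h.
With h=0 it equals 26; the coefficient of h is -1 (from the two edges through V_2).
So -1·h + 26 = 2·13 = 26 ⇒ h = 0.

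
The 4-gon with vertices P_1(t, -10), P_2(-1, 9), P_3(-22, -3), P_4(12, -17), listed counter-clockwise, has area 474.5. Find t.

18

The doubled signed area Σ (x_i y_{i+1} − x_{i+1} y_i) is linear in t.
With t=0 it equals 481; the coefficient of t is 26 (from the two edges through P_1).
So 26·t + 481 = 2·474.5 = 949 ⇒ t = 18.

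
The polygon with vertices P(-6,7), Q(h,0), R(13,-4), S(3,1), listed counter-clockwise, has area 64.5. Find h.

-7

Write out the shoelace sum; only the two edges meeting at Q involve h:
2·Area = [((-6)·0 − h·7) + (h·(-4) − 13·0)] + 52
       = -11·h + 52 = 129
⇒ h = -7.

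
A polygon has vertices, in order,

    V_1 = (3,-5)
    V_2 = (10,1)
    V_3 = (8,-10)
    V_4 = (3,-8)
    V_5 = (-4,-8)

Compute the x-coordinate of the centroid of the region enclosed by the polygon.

539/101

Apply the shoelace (surveyor's) formula. First the cross-terms c_i = x_i·y_{i+1} − x_{i+1}·y_i:
  53, -108, -34, -56, 44  ⇒  2A = -101, A = -50.5.
Then Σ (x_i + x_{i+1})·c_i = -1617, so x̄ = -1617 / (6·(-50.5)) = 539/101.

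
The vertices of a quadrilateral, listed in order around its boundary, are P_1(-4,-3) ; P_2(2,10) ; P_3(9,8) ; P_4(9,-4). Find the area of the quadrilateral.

Apply the shoelace formula: 2A = Σ (x_i·y_{i+1} − x_{i+1}·y_i), indices taken mod 4.
Σ = (-34) + (-74) + (-108) + (-43) = -259
Area = |Σ|/2 = 129.5.

129.5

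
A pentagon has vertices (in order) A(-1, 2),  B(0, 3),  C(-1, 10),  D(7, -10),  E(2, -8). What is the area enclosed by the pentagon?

50

Apply the shoelace formula: 2A = Σ (x_i·y_{i+1} − x_{i+1}·y_i), indices taken mod 5.
Σ = (-3) + (3) + (-60) + (-36) + (-4) = -100
Area = |Σ|/2 = 50.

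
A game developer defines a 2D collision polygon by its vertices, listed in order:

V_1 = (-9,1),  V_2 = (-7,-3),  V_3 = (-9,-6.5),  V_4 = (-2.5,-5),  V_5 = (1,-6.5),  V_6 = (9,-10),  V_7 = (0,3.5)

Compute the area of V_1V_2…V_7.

107

Apply the surveyor's formula: 2A = Σ (x_i·y_{i+1} − x_{i+1}·y_i), indices taken mod 7.
V_1→V_2: (-9)(-3) − (-7)(1) = 34
V_2→V_3: (-7)(-6.5) − (-9)(-3) = 18.5
V_3→V_4: (-9)(-5) − (-2.5)(-6.5) = 28.75
V_4→V_5: (-2.5)(-6.5) − (1)(-5) = 21.25
V_5→V_6: (1)(-10) − (9)(-6.5) = 48.5
V_6→V_7: (9)(3.5) − (0)(-10) = 31.5
V_7→V_1: (0)(1) − (-9)(3.5) = 31.5
Σ = 214
Area = |Σ|/2 = 107.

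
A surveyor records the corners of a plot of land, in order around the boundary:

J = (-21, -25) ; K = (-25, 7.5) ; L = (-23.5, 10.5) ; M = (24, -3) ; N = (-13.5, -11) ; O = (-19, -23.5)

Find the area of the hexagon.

J→K: (-21)(7.5) − (-25)(-25) = -782.5
K→L: (-25)(10.5) − (-23.5)(7.5) = -86.25
L→M: (-23.5)(-3) − (24)(10.5) = -181.5
M→N: (24)(-11) − (-13.5)(-3) = -304.5
N→O: (-13.5)(-23.5) − (-19)(-11) = 108.25
O→J: (-19)(-25) − (-21)(-23.5) = -18.5
Σ = -1265
Area = |Σ|/2 = 632.5.

632.5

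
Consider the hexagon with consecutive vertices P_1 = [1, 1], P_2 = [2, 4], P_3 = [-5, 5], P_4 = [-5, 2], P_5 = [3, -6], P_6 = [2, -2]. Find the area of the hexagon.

40.5

Apply the surveyor's formula: 2A = Σ (x_i·y_{i+1} − x_{i+1}·y_i), indices taken mod 6.
Σ = (2) + (30) + (15) + (24) + (6) + (4) = 81
Area = |Σ|/2 = 40.5.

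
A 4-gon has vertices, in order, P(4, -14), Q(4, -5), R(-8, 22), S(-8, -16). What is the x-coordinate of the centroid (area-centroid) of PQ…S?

Apply the shoelace (surveyor's) formula. First the cross-terms c_i = x_i·y_{i+1} − x_{i+1}·y_i:
  36, 48, 304, 176  ⇒  2A = 564, A = 282.
Then Σ (x_i + x_{i+1})·c_i = -5472, so x̄ = -5472 / (6·282) = -152/47.

-152/47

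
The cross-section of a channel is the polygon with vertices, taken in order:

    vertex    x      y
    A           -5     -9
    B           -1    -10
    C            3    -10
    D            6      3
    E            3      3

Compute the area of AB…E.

Apply the surveyor's formula: 2A = Σ (x_i·y_{i+1} − x_{i+1}·y_i), indices taken mod 5.
A→B: (-5)(-10) − (-1)(-9) = 41
B→C: (-1)(-10) − (3)(-10) = 40
C→D: (3)(3) − (6)(-10) = 69
D→E: (6)(3) − (3)(3) = 9
E→A: (3)(-9) − (-5)(3) = -12
Σ = 147
Area = |Σ|/2 = 73.5.

73.5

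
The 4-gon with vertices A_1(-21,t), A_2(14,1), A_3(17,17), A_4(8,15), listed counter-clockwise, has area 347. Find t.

Write out the shoelace sum; only the two edges meeting at A_1 involve t:
2·Area = [(8·t − (-21)·15) + ((-21)·1 − 14·t)] + 340
       = -6·t + 634 = 694
⇒ t = -10.

-10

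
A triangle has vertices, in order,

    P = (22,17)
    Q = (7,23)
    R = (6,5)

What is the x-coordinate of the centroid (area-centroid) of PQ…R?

Apply the shoelace formula. First the cross-terms c_i = x_i·y_{i+1} − x_{i+1}·y_i:
  387, -103, -8  ⇒  2A = 276, A = 138.
Then Σ (x_i + x_{i+1})·c_i = 9660, so x̄ = 9660 / (6·138) = 35/3.

35/3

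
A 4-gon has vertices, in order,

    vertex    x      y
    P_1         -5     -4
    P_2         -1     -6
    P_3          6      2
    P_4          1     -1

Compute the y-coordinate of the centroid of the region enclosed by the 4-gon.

-359/129

Apply the shoelace formula. First the cross-terms c_i = x_i·y_{i+1} − x_{i+1}·y_i:
  26, 34, -8, -9  ⇒  2A = 43, A = 21.5.
Then Σ (y_i + y_{i+1})·c_i = -359, so ȳ = -359 / (6·21.5) = -359/129.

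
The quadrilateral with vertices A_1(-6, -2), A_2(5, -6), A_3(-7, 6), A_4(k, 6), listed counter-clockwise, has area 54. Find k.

-10

Write out the shoelace sum; only the two edges meeting at A_4 involve k:
2·Area = [((-7)·6 − k·6) + (k·(-2) − (-6)·6)] + 34
       = -8·k + 28 = 108
⇒ k = -10.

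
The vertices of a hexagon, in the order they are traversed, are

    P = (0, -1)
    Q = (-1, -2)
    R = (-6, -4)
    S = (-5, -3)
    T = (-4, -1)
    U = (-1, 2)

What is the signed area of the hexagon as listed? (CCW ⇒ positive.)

-13

Cross-terms: -1, -8, -2, -7, -9, 1  ⇒  Σ = -26
Signed area = Σ/2 = -13 (negative ⇒ clockwise traversal).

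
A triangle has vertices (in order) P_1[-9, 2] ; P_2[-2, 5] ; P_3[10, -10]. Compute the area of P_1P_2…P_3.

Apply Gauss's area formula: 2A = Σ (x_i·y_{i+1} − x_{i+1}·y_i), indices taken mod 3.
Cross-terms: -41, -30, -70  ⇒  Σ = -141
Area = |Σ|/2 = 70.5.

70.5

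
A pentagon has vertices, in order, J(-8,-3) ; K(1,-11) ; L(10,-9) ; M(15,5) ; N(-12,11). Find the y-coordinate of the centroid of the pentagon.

Apply Gauss's area formula. First the cross-terms c_i = x_i·y_{i+1} − x_{i+1}·y_i:
  91, 101, 185, 225, 124  ⇒  2A = 726, A = 363.
Then Σ (y_i + y_{i+1})·c_i = 558, so ȳ = 558 / (6·363) = 31/121.

31/121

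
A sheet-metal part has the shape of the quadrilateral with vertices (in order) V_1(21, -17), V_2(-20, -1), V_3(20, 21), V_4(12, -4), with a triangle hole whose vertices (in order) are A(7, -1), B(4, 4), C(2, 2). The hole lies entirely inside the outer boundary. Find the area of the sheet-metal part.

Outer boundary:
Σ = (-361) + (-400) + (-332) + (-120) = -1213
Area = |Σ|/2 = 606.5.
Hole:
Σ = (32) + (0) + (-16) = 16
Area = |Σ|/2 = 8.
Net area = 606.5 − 8 = 598.5.

598.5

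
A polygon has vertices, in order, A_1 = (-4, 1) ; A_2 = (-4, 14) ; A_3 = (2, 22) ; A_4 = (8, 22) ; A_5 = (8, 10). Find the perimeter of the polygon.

|A_1A_2| = √((0)² + (13)²) = √169 = 13
|A_2A_3| = √((6)² + (8)²) = √100 = 10
|A_3A_4| = √((6)² + (0)²) = √36 = 6
|A_4A_5| = √((0)² + (-12)²) = √144 = 12
|A_5A_1| = √((-12)² + (-9)²) = √225 = 15
Perimeter = 13 + 10 + 6 + 12 + 15 = 56.

56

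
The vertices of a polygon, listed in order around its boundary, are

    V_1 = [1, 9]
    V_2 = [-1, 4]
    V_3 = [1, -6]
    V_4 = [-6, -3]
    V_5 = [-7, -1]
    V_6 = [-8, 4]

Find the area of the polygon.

75.5

Apply the shoelace (surveyor's) formula: 2A = Σ (x_i·y_{i+1} − x_{i+1}·y_i), indices taken mod 6.
Σ = (13) + (2) + (-39) + (-15) + (-36) + (-76) = -151
Area = |Σ|/2 = 75.5.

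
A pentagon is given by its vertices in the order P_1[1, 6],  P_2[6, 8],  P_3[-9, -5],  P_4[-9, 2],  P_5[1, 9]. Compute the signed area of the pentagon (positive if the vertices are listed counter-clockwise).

-67.5

Σ = (-28) + (42) + (-63) + (-83) + (-3) = -135
Signed area = Σ/2 = -67.5 (negative ⇒ clockwise traversal).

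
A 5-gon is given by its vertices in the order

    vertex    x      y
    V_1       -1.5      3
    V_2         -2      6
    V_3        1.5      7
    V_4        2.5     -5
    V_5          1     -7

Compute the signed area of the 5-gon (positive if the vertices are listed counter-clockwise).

V_1→V_2: (-1.5)(6) − (-2)(3) = -3
V_2→V_3: (-2)(7) − (1.5)(6) = -23
V_3→V_4: (1.5)(-5) − (2.5)(7) = -25
V_4→V_5: (2.5)(-7) − (1)(-5) = -12.5
V_5→V_1: (1)(3) − (-1.5)(-7) = -7.5
Σ = -71
Signed area = Σ/2 = -35.5 (negative ⇒ clockwise traversal).

-35.5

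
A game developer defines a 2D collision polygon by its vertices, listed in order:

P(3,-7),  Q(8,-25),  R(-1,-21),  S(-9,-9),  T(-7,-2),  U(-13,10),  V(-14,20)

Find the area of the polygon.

Σ = (-19) + (-193) + (-180) + (-45) + (-96) + (-120) + (38) = -615
Area = |Σ|/2 = 307.5.

307.5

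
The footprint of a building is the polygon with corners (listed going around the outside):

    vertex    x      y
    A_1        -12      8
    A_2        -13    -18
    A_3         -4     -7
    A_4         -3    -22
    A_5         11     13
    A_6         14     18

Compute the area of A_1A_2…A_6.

Apply the shoelace (surveyor's) formula: 2A = Σ (x_i·y_{i+1} − x_{i+1}·y_i), indices taken mod 6.
A_1→A_2: (-12)(-18) − (-13)(8) = 320
A_2→A_3: (-13)(-7) − (-4)(-18) = 19
A_3→A_4: (-4)(-22) − (-3)(-7) = 67
A_4→A_5: (-3)(13) − (11)(-22) = 203
A_5→A_6: (11)(18) − (14)(13) = 16
A_6→A_1: (14)(8) − (-12)(18) = 328
Σ = 953
Area = |Σ|/2 = 476.5.

476.5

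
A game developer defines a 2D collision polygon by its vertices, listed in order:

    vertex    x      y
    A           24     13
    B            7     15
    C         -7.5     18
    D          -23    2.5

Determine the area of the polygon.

Apply the shoelace (surveyor's) formula: 2A = Σ (x_i·y_{i+1} − x_{i+1}·y_i), indices taken mod 4.
Σ = (269) + (238.5) + (395.25) + (-359) = 543.75
Area = |Σ|/2 = 271.875.

271.875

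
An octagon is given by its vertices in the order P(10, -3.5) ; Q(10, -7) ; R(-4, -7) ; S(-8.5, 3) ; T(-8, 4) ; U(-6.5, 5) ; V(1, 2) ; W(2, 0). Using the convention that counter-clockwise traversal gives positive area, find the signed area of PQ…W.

Apply the shoelace formula: 2A = Σ (x_i·y_{i+1} − x_{i+1}·y_i), indices taken mod 8.
Σ = (-35) + (-98) + (-71.5) + (-10) + (-14) + (-18) + (-4) + (-7) = -257.5
Signed area = Σ/2 = -128.75 (negative ⇒ clockwise traversal).

-128.75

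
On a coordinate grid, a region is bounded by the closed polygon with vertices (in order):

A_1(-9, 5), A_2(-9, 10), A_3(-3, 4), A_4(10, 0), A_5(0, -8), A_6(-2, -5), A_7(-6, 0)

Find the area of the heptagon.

123.5

Apply Gauss's area formula: 2A = Σ (x_i·y_{i+1} − x_{i+1}·y_i), indices taken mod 7.
Σ = (-45) + (-6) + (-40) + (-80) + (-16) + (-30) + (-30) = -247
Area = |Σ|/2 = 123.5.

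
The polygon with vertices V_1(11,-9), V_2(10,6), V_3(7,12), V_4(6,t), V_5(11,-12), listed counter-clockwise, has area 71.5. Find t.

The doubled signed area Σ (x_i y_{i+1} − x_{i+1} y_i) is linear in t.
With t=0 it equals 123; the coefficient of t is -4 (from the two edges through V_4).
So -4·t + 123 = 2·71.5 = 143 ⇒ t = -5.

-5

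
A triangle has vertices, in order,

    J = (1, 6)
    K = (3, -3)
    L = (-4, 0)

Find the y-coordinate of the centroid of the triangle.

Apply the shoelace (surveyor's) formula. First the cross-terms c_i = x_i·y_{i+1} − x_{i+1}·y_i:
  -21, -12, -24  ⇒  2A = -57, A = -28.5.
Then Σ (y_i + y_{i+1})·c_i = -171, so ȳ = -171 / (6·(-28.5)) = 1.

1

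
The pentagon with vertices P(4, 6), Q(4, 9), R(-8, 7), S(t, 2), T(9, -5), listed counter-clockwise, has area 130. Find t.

-9

Write out the shoelace sum; only the two edges meeting at S involve t:
2·Area = [((-8)·2 − t·7) + (t·(-5) − 9·2)] + 186
       = -12·t + 152 = 260
⇒ t = -9.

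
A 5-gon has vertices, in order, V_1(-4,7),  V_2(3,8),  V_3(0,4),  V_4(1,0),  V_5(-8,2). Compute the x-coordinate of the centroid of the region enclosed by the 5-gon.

-647/273

Apply the surveyor's formula. First the cross-terms c_i = x_i·y_{i+1} − x_{i+1}·y_i:
  -53, 12, -4, 2, -48  ⇒  2A = -91, A = -45.5.
Then Σ (x_i + x_{i+1})·c_i = 647, so x̄ = 647 / (6·(-45.5)) = -647/273.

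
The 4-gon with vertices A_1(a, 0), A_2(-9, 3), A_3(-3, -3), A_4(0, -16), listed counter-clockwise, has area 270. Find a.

Write out the shoelace sum; only the two edges meeting at A_1 involve a:
2·Area = [(0·0 − a·(-16)) + (a·3 − (-9)·0)] + 84
       = 19·a + 84 = 540
⇒ a = 24.

24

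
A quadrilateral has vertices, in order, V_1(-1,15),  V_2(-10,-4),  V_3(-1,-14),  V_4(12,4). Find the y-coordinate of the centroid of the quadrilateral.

19/33

Apply Gauss's area formula. First the cross-terms c_i = x_i·y_{i+1} − x_{i+1}·y_i:
  154, 136, 164, 184  ⇒  2A = 638, A = 319.
Then Σ (y_i + y_{i+1})·c_i = 1102, so ȳ = 1102 / (6·319) = 19/33.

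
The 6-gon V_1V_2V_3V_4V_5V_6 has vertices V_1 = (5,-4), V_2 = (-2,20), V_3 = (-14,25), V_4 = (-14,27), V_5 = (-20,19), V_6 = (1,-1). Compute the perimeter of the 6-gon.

84

|V_1V_2| = √((-7)² + (24)²) = √625 = 25
|V_2V_3| = √((-12)² + (5)²) = √169 = 13
|V_3V_4| = √((0)² + (2)²) = √4 = 2
|V_4V_5| = √((-6)² + (-8)²) = √100 = 10
|V_5V_6| = √((21)² + (-20)²) = √841 = 29
|V_6V_1| = √((4)² + (-3)²) = √25 = 5
Perimeter = 25 + 13 + 2 + 10 + 29 + 5 = 84.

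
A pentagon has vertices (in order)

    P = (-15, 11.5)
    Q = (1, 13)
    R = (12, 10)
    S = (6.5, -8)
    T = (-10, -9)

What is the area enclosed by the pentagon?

451

Apply the shoelace (surveyor's) formula: 2A = Σ (x_i·y_{i+1} − x_{i+1}·y_i), indices taken mod 5.
Cross-terms: -206.5, -146, -161, -138.5, -250  ⇒  Σ = -902
Area = |Σ|/2 = 451.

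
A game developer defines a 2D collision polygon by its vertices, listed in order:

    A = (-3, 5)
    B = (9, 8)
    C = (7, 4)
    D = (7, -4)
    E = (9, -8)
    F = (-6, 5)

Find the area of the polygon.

91.5

A→B: (-3)(8) − (9)(5) = -69
B→C: (9)(4) − (7)(8) = -20
C→D: (7)(-4) − (7)(4) = -56
D→E: (7)(-8) − (9)(-4) = -20
E→F: (9)(5) − (-6)(-8) = -3
F→A: (-6)(5) − (-3)(5) = -15
Σ = -183
Area = |Σ|/2 = 91.5.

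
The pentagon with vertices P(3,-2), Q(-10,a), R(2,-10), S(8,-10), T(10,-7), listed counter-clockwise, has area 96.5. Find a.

8

Write out the shoelace sum; only the two edges meeting at Q involve a:
2·Area = [(3·a − (-10)·(-2)) + ((-10)·(-10) − 2·a)] + 105
       = 1·a + 185 = 193
⇒ a = 8.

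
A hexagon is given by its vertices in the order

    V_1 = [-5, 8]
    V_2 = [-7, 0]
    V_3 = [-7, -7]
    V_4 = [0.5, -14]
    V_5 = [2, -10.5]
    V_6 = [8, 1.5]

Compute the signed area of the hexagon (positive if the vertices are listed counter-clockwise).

Cross-terms: 56, 49, 101.5, 22.75, 87, 71.5  ⇒  Σ = 387.75
Signed area = Σ/2 = 193.875 (positive ⇒ counter-clockwise traversal).

193.875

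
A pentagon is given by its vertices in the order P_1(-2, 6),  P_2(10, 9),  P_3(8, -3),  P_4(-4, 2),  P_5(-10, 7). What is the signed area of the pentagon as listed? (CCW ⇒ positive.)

-115

Σ = (-78) + (-102) + (4) + (-8) + (-46) = -230
Signed area = Σ/2 = -115 (negative ⇒ clockwise traversal).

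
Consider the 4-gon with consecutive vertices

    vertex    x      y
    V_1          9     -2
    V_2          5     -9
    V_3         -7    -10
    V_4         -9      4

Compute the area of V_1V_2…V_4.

160

Cross-terms: -71, -113, -118, -18  ⇒  Σ = -320
Area = |Σ|/2 = 160.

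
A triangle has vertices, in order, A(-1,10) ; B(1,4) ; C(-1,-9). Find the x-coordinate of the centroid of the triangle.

Apply the surveyor's formula. First the cross-terms c_i = x_i·y_{i+1} − x_{i+1}·y_i:
  -14, -5, -19  ⇒  2A = -38, A = -19.
Then Σ (x_i + x_{i+1})·c_i = 38, so x̄ = 38 / (6·(-19)) = -1/3.

-1/3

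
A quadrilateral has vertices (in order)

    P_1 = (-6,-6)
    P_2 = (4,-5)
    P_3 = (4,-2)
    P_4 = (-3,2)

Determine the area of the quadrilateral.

49

Σ = (54) + (12) + (2) + (30) = 98
Area = |Σ|/2 = 49.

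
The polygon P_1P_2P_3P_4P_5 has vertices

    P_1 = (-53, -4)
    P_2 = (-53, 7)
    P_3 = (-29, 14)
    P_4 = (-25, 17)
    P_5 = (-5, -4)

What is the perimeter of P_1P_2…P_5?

|P_1P_2| = √((0)² + (11)²) = √121 = 11
|P_2P_3| = √((24)² + (7)²) = √625 = 25
|P_3P_4| = √((4)² + (3)²) = √25 = 5
|P_4P_5| = √((20)² + (-21)²) = √841 = 29
|P_5P_1| = √((-48)² + (0)²) = √2304 = 48
Perimeter = 11 + 25 + 5 + 29 + 48 = 118.

118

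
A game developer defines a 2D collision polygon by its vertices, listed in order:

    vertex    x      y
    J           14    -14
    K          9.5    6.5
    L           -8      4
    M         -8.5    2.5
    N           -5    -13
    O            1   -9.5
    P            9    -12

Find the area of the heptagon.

313.5

Apply the surveyor's formula: 2A = Σ (x_i·y_{i+1} − x_{i+1}·y_i), indices taken mod 7.
J→K: (14)(6.5) − (9.5)(-14) = 224
K→L: (9.5)(4) − (-8)(6.5) = 90
L→M: (-8)(2.5) − (-8.5)(4) = 14
M→N: (-8.5)(-13) − (-5)(2.5) = 123
N→O: (-5)(-9.5) − (1)(-13) = 60.5
O→P: (1)(-12) − (9)(-9.5) = 73.5
P→J: (9)(-14) − (14)(-12) = 42
Σ = 627
Area = |Σ|/2 = 313.5.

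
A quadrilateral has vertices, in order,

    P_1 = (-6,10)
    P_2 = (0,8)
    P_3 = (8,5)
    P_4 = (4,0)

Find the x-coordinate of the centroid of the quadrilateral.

136/69

Apply the surveyor's formula. First the cross-terms c_i = x_i·y_{i+1} − x_{i+1}·y_i:
  -48, -64, -20, 40  ⇒  2A = -92, A = -46.
Then Σ (x_i + x_{i+1})·c_i = -544, so x̄ = -544 / (6·(-46)) = 136/69.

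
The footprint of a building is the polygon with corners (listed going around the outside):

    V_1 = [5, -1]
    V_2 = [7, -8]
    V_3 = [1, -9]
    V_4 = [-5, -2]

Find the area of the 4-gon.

Σ = (-33) + (-55) + (-47) + (15) = -120
Area = |Σ|/2 = 60.

60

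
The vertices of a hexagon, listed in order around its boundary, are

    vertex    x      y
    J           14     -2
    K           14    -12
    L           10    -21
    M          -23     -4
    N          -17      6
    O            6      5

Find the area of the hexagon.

Apply Gauss's area formula: 2A = Σ (x_i·y_{i+1} − x_{i+1}·y_i), indices taken mod 6.
Σ = (-140) + (-174) + (-523) + (-206) + (-121) + (-82) = -1246
Area = |Σ|/2 = 623.

623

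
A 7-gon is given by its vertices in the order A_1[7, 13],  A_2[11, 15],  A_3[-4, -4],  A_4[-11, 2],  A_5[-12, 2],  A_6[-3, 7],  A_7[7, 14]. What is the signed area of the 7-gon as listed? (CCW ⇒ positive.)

Apply the surveyor's formula: 2A = Σ (x_i·y_{i+1} − x_{i+1}·y_i), indices taken mod 7.
A_1→A_2: (7)(15) − (11)(13) = -38
A_2→A_3: (11)(-4) − (-4)(15) = 16
A_3→A_4: (-4)(2) − (-11)(-4) = -52
A_4→A_5: (-11)(2) − (-12)(2) = 2
A_5→A_6: (-12)(7) − (-3)(2) = -78
A_6→A_7: (-3)(14) − (7)(7) = -91
A_7→A_1: (7)(13) − (7)(14) = -7
Σ = -248
Signed area = Σ/2 = -124 (negative ⇒ clockwise traversal).

-124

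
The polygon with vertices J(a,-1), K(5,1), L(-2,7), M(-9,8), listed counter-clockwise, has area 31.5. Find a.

Write out the shoelace sum; only the two edges meeting at J involve a:
2·Area = [((-9)·(-1) − a·8) + (a·1 − 5·(-1))] + 84
       = -7·a + 98 = 63
⇒ a = 5.

5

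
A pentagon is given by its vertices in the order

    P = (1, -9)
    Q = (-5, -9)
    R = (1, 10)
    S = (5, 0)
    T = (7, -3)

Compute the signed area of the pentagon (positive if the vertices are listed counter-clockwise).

Apply the shoelace formula: 2A = Σ (x_i·y_{i+1} − x_{i+1}·y_i), indices taken mod 5.
Cross-terms: -54, -41, -50, -15, -60  ⇒  Σ = -220
Signed area = Σ/2 = -110 (negative ⇒ clockwise traversal).

-110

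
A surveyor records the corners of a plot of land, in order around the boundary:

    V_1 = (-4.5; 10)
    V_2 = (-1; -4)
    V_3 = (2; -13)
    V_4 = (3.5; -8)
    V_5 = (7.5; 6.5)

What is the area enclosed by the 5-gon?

Apply the shoelace (surveyor's) formula: 2A = Σ (x_i·y_{i+1} − x_{i+1}·y_i), indices taken mod 5.
Σ = (28) + (21) + (29.5) + (82.75) + (104.25) = 265.5
Area = |Σ|/2 = 132.75.

132.75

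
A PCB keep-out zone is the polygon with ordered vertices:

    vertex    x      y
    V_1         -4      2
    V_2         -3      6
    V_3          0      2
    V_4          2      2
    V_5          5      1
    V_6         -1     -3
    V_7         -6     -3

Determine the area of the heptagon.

44.5

Apply the shoelace formula: 2A = Σ (x_i·y_{i+1} − x_{i+1}·y_i), indices taken mod 7.
Σ = (-18) + (-6) + (-4) + (-8) + (-14) + (-15) + (-24) = -89
Area = |Σ|/2 = 44.5.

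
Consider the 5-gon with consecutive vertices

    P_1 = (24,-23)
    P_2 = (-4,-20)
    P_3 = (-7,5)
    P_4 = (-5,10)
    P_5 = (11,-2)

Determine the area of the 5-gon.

Apply the shoelace formula: 2A = Σ (x_i·y_{i+1} − x_{i+1}·y_i), indices taken mod 5.
Σ = (-572) + (-160) + (-45) + (-100) + (-205) = -1082
Area = |Σ|/2 = 541.

541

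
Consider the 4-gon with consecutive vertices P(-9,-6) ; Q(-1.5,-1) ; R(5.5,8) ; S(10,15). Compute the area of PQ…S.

35.5

Apply the shoelace (surveyor's) formula: 2A = Σ (x_i·y_{i+1} − x_{i+1}·y_i), indices taken mod 4.
Σ = (0) + (-6.5) + (2.5) + (75) = 71
Area = |Σ|/2 = 35.5.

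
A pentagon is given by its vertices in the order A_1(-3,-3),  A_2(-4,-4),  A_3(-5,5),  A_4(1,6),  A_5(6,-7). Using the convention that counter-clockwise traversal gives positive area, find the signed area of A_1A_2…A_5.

Apply the surveyor's formula: 2A = Σ (x_i·y_{i+1} − x_{i+1}·y_i), indices taken mod 5.
Σ = (0) + (-40) + (-35) + (-43) + (-39) = -157
Signed area = Σ/2 = -78.5 (negative ⇒ clockwise traversal).

-78.5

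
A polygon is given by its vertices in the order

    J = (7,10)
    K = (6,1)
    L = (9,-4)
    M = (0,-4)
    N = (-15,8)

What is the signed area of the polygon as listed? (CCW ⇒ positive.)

Apply the surveyor's formula: 2A = Σ (x_i·y_{i+1} − x_{i+1}·y_i), indices taken mod 5.
Cross-terms: -53, -33, -36, -60, -206  ⇒  Σ = -388
Signed area = Σ/2 = -194 (negative ⇒ clockwise traversal).

-194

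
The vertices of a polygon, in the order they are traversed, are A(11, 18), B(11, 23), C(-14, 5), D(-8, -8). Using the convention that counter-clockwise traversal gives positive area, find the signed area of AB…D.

264

Apply the surveyor's formula: 2A = Σ (x_i·y_{i+1} − x_{i+1}·y_i), indices taken mod 4.
Σ = (55) + (377) + (152) + (-56) = 528
Signed area = Σ/2 = 264 (positive ⇒ counter-clockwise traversal).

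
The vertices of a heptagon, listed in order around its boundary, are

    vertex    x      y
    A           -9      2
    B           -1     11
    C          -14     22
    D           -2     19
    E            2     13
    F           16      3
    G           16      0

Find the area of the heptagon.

Apply Gauss's area formula: 2A = Σ (x_i·y_{i+1} − x_{i+1}·y_i), indices taken mod 7.
A→B: (-9)(11) − (-1)(2) = -97
B→C: (-1)(22) − (-14)(11) = 132
C→D: (-14)(19) − (-2)(22) = -222
D→E: (-2)(13) − (2)(19) = -64
E→F: (2)(3) − (16)(13) = -202
F→G: (16)(0) − (16)(3) = -48
G→A: (16)(2) − (-9)(0) = 32
Σ = -469
Area = |Σ|/2 = 234.5.

234.5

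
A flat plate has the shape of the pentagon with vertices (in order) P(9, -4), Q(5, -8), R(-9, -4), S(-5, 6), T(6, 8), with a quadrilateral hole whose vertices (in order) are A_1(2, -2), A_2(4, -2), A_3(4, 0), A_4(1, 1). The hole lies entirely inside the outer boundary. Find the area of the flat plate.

189

Outer boundary:
Σ = (-52) + (-92) + (-74) + (-76) + (-96) = -390
Area = |Σ|/2 = 195.
Hole:
Apply the shoelace (surveyor's) formula: 2A = Σ (x_i·y_{i+1} − x_{i+1}·y_i), indices taken mod 4.
Σ = (4) + (8) + (4) + (-4) = 12
Area = |Σ|/2 = 6.
Net area = 195 − 6 = 189.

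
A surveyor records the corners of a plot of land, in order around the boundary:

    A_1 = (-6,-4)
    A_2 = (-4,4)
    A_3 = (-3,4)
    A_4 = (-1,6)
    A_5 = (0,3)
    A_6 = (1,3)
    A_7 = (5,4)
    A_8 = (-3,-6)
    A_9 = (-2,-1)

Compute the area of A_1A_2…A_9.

Σ = (-40) + (-4) + (-14) + (-3) + (-3) + (-11) + (-18) + (-9) + (2) = -100
Area = |Σ|/2 = 50.

50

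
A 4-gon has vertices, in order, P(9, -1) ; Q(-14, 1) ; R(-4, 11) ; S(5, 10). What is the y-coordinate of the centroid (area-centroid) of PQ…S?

310/69

Apply the shoelace formula. First the cross-terms c_i = x_i·y_{i+1} − x_{i+1}·y_i:
  -5, -150, -95, -95  ⇒  2A = -345, A = -172.5.
Then Σ (y_i + y_{i+1})·c_i = -4650, so ȳ = -4650 / (6·(-172.5)) = 310/69.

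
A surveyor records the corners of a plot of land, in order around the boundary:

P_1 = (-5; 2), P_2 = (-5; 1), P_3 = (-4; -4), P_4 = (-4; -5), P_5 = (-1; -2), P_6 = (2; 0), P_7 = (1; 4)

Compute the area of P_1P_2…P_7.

Cross-terms: 5, 24, 4, 3, 4, 8, 22  ⇒  Σ = 70
Area = |Σ|/2 = 35.

35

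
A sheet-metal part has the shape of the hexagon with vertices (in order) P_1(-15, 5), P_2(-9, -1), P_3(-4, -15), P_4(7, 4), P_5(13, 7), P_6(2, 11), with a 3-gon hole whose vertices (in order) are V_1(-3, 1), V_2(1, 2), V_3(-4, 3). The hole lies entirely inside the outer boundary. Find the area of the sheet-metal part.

286

Outer boundary:
Apply the shoelace (surveyor's) formula: 2A = Σ (x_i·y_{i+1} − x_{i+1}·y_i), indices taken mod 6.
Cross-terms: 60, 131, 89, -3, 129, 175  ⇒  Σ = 581
Area = |Σ|/2 = 290.5.
Hole:
Apply the surveyor's formula: 2A = Σ (x_i·y_{i+1} − x_{i+1}·y_i), indices taken mod 3.
Σ = (-7) + (11) + (5) = 9
Area = |Σ|/2 = 4.5.
Net area = 290.5 − 4.5 = 286.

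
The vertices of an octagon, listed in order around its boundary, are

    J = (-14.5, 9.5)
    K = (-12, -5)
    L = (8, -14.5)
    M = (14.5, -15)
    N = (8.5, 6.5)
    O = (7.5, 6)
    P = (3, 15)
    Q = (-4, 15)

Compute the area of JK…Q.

Apply the shoelace formula: 2A = Σ (x_i·y_{i+1} − x_{i+1}·y_i), indices taken mod 8.
Σ = (186.5) + (214) + (90.25) + (221.75) + (2.25) + (94.5) + (105) + (179.5) = 1093.75
Area = |Σ|/2 = 546.875.

546.875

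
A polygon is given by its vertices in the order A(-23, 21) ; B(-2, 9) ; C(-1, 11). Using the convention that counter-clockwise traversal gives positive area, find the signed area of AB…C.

27

Apply Gauss's area formula: 2A = Σ (x_i·y_{i+1} − x_{i+1}·y_i), indices taken mod 3.
A→B: (-23)(9) − (-2)(21) = -165
B→C: (-2)(11) − (-1)(9) = -13
C→A: (-1)(21) − (-23)(11) = 232
Σ = 54
Signed area = Σ/2 = 27 (positive ⇒ counter-clockwise traversal).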